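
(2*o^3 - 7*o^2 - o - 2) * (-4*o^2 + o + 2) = -8*o^5 + 30*o^4 + o^3 - 7*o^2 - 4*o - 4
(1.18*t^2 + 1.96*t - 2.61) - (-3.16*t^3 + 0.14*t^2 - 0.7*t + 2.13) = 3.16*t^3 + 1.04*t^2 + 2.66*t - 4.74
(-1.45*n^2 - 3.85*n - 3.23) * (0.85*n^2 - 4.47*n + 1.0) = -1.2325*n^4 + 3.209*n^3 + 13.014*n^2 + 10.5881*n - 3.23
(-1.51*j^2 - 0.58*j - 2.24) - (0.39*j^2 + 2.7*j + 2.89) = -1.9*j^2 - 3.28*j - 5.13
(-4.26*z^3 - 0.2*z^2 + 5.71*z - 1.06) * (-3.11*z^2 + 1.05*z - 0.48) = 13.2486*z^5 - 3.851*z^4 - 15.9233*z^3 + 9.3881*z^2 - 3.8538*z + 0.5088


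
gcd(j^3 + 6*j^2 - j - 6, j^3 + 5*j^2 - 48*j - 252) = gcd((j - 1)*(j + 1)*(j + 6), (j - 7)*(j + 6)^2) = j + 6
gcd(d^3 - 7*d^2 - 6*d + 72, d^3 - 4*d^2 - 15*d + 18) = d^2 - 3*d - 18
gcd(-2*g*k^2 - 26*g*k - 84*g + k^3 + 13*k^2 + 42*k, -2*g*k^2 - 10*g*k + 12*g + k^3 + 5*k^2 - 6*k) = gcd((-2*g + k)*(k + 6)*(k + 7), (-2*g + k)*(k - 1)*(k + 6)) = 2*g*k + 12*g - k^2 - 6*k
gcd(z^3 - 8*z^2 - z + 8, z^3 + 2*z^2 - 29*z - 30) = z + 1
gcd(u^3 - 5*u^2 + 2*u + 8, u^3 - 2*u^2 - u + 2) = u^2 - u - 2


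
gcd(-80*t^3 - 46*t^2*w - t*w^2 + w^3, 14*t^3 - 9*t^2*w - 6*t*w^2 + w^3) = 2*t + w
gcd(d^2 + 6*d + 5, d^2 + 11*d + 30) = d + 5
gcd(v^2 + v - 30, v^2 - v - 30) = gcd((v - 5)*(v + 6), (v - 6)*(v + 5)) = 1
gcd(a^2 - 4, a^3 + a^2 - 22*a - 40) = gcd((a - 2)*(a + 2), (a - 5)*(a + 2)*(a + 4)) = a + 2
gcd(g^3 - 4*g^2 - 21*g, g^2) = g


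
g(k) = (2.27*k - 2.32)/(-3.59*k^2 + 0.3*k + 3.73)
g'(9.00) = 0.01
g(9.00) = -0.06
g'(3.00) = 0.04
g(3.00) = -0.16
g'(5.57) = 0.02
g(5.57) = -0.10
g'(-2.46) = 0.28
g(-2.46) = 0.42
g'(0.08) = 0.57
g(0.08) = -0.57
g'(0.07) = 0.58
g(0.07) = -0.58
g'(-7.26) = 0.02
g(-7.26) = 0.10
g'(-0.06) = 0.74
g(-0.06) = -0.66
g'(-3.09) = 0.14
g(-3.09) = 0.30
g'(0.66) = 0.31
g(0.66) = -0.35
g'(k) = (2.27*k - 2.32)*(7.18*k - 0.3)/(-3.59*k^2 + 0.3*k + 3.73)^2 + 2.27/(-3.59*k^2 + 0.3*k + 3.73) = (8.1493*k^2 - 16.6576*k + 9.1631)/(12.8881*k^4 - 2.154*k^3 - 26.6914*k^2 + 2.238*k + 13.9129)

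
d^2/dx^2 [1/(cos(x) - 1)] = (sin(x)^2 - cos(x) + 1)/(cos(x) - 1)^3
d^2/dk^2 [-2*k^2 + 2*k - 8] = -4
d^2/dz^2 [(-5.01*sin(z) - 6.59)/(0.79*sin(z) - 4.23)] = (1.33226762955019e-15*sin(z)^3 + 20.854736*sin(z)^2 + 111.665232*sin(z) - 41.709472)/(0.493039*sin(z)^3 - 7.919829*sin(z)^2 + 42.406173*sin(z) - 75.686967)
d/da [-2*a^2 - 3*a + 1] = -4*a - 3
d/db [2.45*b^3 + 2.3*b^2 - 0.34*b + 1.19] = 7.35*b^2 + 4.6*b - 0.34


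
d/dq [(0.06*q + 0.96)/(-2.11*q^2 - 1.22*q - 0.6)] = (0.1266*q^2 + 4.0512*q + 1.1352)/(4.4521*q^4 + 5.1484*q^3 + 4.0204*q^2 + 1.464*q + 0.36)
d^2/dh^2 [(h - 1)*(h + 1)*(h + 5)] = 6*h + 10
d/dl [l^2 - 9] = 2*l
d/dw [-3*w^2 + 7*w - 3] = 7 - 6*w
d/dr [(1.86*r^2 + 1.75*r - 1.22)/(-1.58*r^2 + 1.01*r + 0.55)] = (4.6436*r^2 - 1.8092*r + 2.1947)/(2.4964*r^4 - 3.1916*r^3 - 0.7179*r^2 + 1.111*r + 0.3025)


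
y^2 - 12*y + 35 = (y - 7)*(y - 5)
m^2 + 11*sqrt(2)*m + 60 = (m + 5*sqrt(2))*(m + 6*sqrt(2))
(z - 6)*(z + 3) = z^2 - 3*z - 18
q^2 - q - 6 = (q - 3)*(q + 2)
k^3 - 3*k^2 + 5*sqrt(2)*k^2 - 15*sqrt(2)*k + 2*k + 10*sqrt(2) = (k - 2)*(k - 1)*(k + 5*sqrt(2))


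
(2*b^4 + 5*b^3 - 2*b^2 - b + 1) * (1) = 2*b^4 + 5*b^3 - 2*b^2 - b + 1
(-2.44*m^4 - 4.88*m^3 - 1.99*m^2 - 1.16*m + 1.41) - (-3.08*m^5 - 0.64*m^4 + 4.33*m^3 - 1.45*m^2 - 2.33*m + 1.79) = 3.08*m^5 - 1.8*m^4 - 9.21*m^3 - 0.54*m^2 + 1.17*m - 0.38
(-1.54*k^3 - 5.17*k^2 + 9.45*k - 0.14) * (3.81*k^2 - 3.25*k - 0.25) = -5.8674*k^5 - 14.6927*k^4 + 53.192*k^3 - 29.9534*k^2 - 1.9075*k + 0.035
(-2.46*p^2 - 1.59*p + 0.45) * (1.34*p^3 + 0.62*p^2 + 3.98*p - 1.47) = -3.2964*p^5 - 3.6558*p^4 - 10.1736*p^3 - 2.433*p^2 + 4.1283*p - 0.6615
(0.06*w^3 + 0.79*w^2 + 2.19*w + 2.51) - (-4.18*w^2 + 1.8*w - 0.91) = 0.06*w^3 + 4.97*w^2 + 0.39*w + 3.42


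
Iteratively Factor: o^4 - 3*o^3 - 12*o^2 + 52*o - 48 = (o + 4)*(o^3 - 7*o^2 + 16*o - 12) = (o - 2)*(o + 4)*(o^2 - 5*o + 6) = (o - 3)*(o - 2)*(o + 4)*(o - 2)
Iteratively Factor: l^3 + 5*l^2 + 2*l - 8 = (l + 2)*(l^2 + 3*l - 4) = (l - 1)*(l + 2)*(l + 4)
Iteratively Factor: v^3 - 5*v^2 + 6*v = (v)*(v^2 - 5*v + 6) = v*(v - 3)*(v - 2)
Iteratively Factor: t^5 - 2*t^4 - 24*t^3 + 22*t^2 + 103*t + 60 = (t - 3)*(t^4 + t^3 - 21*t^2 - 41*t - 20) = (t - 3)*(t + 1)*(t^3 - 21*t - 20) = (t - 3)*(t + 1)*(t + 4)*(t^2 - 4*t - 5) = (t - 3)*(t + 1)^2*(t + 4)*(t - 5)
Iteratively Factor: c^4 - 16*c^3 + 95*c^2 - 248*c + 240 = (c - 5)*(c^3 - 11*c^2 + 40*c - 48) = (c - 5)*(c - 4)*(c^2 - 7*c + 12) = (c - 5)*(c - 4)^2*(c - 3)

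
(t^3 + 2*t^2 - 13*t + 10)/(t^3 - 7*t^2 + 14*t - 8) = (t + 5)/(t - 4)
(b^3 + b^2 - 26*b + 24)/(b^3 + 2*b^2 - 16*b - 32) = (b^2 + 5*b - 6)/(b^2 + 6*b + 8)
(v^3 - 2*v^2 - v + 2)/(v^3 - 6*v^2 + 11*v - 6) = (v + 1)/(v - 3)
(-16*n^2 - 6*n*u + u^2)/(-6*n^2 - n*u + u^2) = (-8*n + u)/(-3*n + u)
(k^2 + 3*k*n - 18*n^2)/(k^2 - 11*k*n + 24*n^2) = (k + 6*n)/(k - 8*n)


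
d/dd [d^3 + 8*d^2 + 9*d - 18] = 3*d^2 + 16*d + 9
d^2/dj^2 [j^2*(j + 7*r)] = 6*j + 14*r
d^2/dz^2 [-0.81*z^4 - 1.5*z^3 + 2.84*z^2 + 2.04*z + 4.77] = -9.72*z^2 - 9.0*z + 5.68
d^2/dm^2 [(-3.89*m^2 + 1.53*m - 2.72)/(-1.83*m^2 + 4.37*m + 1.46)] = (-1.4210854715202e-14*m^4 + 51.969804*m^3 + 117.01386*m^2 - 155.039796*m + 154.528988)/(6.128487*m^6 - 43.904079*m^5 + 90.173799*m^4 - 13.398857*m^3 - 71.941938*m^2 - 27.945276*m - 3.112136)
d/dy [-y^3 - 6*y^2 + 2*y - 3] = -3*y^2 - 12*y + 2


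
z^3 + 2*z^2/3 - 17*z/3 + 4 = (z - 4/3)*(z - 1)*(z + 3)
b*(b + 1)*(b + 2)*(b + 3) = b^4 + 6*b^3 + 11*b^2 + 6*b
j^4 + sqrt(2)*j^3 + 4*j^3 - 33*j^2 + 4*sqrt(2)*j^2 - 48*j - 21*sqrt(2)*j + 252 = (j - 3)*(j + 7)*(j - 2*sqrt(2))*(j + 3*sqrt(2))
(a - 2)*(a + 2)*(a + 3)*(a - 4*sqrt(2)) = a^4 - 4*sqrt(2)*a^3 + 3*a^3 - 12*sqrt(2)*a^2 - 4*a^2 - 12*a + 16*sqrt(2)*a + 48*sqrt(2)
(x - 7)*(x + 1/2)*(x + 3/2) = x^3 - 5*x^2 - 53*x/4 - 21/4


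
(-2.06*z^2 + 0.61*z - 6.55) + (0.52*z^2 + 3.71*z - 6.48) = -1.54*z^2 + 4.32*z - 13.03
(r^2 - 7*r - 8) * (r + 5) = r^3 - 2*r^2 - 43*r - 40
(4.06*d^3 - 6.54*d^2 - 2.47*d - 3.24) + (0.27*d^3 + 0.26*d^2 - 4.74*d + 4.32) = 4.33*d^3 - 6.28*d^2 - 7.21*d + 1.08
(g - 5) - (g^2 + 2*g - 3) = -g^2 - g - 2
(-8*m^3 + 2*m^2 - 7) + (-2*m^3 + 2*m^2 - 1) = -10*m^3 + 4*m^2 - 8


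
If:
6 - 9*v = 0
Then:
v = 2/3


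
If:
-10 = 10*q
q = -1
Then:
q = -1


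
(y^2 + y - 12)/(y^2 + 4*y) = (y - 3)/y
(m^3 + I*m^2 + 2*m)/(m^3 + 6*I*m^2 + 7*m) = (m + 2*I)/(m + 7*I)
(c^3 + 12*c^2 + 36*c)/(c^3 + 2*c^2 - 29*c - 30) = c*(c + 6)/(c^2 - 4*c - 5)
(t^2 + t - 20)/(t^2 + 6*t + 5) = (t - 4)/(t + 1)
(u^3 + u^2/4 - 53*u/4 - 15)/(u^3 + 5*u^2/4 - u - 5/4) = (u^2 - u - 12)/(u^2 - 1)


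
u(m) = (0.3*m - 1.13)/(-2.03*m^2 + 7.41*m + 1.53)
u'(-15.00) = 0.00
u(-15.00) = 0.01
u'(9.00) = 0.00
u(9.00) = -0.02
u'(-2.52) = 0.03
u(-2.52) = 0.06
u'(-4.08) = 0.01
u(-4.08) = 0.04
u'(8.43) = 0.00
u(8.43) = -0.02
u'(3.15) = 0.02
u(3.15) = -0.04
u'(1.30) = 0.07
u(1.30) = -0.10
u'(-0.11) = 19.61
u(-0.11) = -1.68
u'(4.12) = 0.05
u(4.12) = -0.04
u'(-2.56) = 0.03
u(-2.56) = 0.06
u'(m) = (0.3*m - 1.13)*(4.06*m - 7.41)/(-2.03*m^2 + 7.41*m + 1.53)^2 + 0.3/(-2.03*m^2 + 7.41*m + 1.53)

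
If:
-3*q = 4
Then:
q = -4/3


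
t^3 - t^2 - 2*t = t*(t - 2)*(t + 1)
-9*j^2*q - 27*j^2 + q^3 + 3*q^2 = (-3*j + q)*(3*j + q)*(q + 3)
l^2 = l^2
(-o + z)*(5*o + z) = -5*o^2 + 4*o*z + z^2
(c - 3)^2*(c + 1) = c^3 - 5*c^2 + 3*c + 9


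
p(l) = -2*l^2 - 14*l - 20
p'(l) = -4*l - 14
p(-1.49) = -3.58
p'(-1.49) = -8.04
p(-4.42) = 2.81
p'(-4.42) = 3.68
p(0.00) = -20.00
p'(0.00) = -14.00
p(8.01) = -260.46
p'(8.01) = -46.04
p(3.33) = -88.80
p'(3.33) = -27.32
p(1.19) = -39.49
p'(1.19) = -18.76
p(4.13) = -111.93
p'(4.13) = -30.52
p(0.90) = -34.22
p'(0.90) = -17.60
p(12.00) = -476.00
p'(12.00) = -62.00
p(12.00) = -476.00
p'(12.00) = -62.00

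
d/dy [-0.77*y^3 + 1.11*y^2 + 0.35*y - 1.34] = -2.31*y^2 + 2.22*y + 0.35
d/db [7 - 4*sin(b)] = -4*cos(b)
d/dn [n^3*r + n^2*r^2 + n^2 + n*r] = 3*n^2*r + 2*n*r^2 + 2*n + r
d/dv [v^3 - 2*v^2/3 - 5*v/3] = 3*v^2 - 4*v/3 - 5/3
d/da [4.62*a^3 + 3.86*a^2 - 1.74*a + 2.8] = 13.86*a^2 + 7.72*a - 1.74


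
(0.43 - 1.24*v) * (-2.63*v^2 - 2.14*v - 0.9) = 3.2612*v^3 + 1.5227*v^2 + 0.1958*v - 0.387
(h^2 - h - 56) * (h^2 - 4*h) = h^4 - 5*h^3 - 52*h^2 + 224*h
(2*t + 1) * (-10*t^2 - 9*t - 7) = -20*t^3 - 28*t^2 - 23*t - 7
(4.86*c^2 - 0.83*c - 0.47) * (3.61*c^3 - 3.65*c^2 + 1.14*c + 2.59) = 17.5446*c^5 - 20.7353*c^4 + 6.8732*c^3 + 13.3567*c^2 - 2.6855*c - 1.2173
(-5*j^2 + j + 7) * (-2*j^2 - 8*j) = 10*j^4 + 38*j^3 - 22*j^2 - 56*j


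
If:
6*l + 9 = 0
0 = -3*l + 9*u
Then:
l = -3/2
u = -1/2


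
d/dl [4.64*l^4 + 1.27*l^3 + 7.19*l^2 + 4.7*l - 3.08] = 18.56*l^3 + 3.81*l^2 + 14.38*l + 4.7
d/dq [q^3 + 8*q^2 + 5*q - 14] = 3*q^2 + 16*q + 5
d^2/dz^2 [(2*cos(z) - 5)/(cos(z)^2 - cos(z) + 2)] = (18*(1 - cos(z)^2)^2*cos(z) - 18*(1 - cos(z)^2)^2 + 33*cos(z)^2 - 75*cos(z)/4 + 3*cos(3*z)/4 - cos(5*z))/(-cos(z)^2 + cos(z) - 2)^3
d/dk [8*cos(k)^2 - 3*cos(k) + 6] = (3 - 16*cos(k))*sin(k)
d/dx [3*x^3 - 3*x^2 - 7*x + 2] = 9*x^2 - 6*x - 7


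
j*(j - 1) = j^2 - j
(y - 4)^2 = y^2 - 8*y + 16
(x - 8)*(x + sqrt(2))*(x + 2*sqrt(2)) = x^3 - 8*x^2 + 3*sqrt(2)*x^2 - 24*sqrt(2)*x + 4*x - 32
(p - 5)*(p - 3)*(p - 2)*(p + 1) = p^4 - 9*p^3 + 21*p^2 + p - 30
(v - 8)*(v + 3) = v^2 - 5*v - 24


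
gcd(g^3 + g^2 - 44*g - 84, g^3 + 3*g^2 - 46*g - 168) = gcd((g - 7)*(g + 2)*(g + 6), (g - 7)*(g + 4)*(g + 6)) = g^2 - g - 42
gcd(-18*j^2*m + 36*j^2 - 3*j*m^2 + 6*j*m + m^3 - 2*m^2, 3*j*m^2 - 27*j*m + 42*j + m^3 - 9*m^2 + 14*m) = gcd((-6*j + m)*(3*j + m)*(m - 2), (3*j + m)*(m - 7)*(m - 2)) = 3*j*m - 6*j + m^2 - 2*m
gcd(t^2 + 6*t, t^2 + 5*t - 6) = t + 6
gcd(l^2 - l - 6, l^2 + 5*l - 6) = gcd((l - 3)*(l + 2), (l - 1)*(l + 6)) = 1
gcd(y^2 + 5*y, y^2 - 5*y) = y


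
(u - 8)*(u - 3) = u^2 - 11*u + 24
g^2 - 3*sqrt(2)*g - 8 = (g - 4*sqrt(2))*(g + sqrt(2))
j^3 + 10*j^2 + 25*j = j*(j + 5)^2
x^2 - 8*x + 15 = (x - 5)*(x - 3)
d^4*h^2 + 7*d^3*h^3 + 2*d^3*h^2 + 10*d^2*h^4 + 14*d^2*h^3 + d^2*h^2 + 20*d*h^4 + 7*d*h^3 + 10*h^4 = (d + 2*h)*(d + 5*h)*(d*h + h)^2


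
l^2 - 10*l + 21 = (l - 7)*(l - 3)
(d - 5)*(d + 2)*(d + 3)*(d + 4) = d^4 + 4*d^3 - 19*d^2 - 106*d - 120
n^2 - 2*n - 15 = (n - 5)*(n + 3)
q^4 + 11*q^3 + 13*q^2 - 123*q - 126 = (q - 3)*(q + 1)*(q + 6)*(q + 7)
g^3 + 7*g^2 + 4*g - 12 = (g - 1)*(g + 2)*(g + 6)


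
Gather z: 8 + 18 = 26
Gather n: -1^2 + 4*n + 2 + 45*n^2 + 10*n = 45*n^2 + 14*n + 1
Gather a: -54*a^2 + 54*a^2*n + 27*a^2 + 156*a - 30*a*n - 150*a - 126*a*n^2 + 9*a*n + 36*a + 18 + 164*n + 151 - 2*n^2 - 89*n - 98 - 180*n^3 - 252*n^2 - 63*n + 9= a^2*(54*n - 27) + a*(-126*n^2 - 21*n + 42) - 180*n^3 - 254*n^2 + 12*n + 80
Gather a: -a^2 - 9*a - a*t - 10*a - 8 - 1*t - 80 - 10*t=-a^2 + a*(-t - 19) - 11*t - 88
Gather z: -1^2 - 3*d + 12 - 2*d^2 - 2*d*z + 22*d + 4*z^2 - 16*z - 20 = -2*d^2 + 19*d + 4*z^2 + z*(-2*d - 16) - 9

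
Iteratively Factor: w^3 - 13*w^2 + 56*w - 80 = (w - 4)*(w^2 - 9*w + 20) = (w - 4)^2*(w - 5)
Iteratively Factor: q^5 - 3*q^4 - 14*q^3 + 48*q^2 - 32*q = (q - 4)*(q^4 + q^3 - 10*q^2 + 8*q) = (q - 4)*(q - 1)*(q^3 + 2*q^2 - 8*q) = (q - 4)*(q - 2)*(q - 1)*(q^2 + 4*q) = (q - 4)*(q - 2)*(q - 1)*(q + 4)*(q)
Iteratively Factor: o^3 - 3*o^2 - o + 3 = (o + 1)*(o^2 - 4*o + 3) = (o - 3)*(o + 1)*(o - 1)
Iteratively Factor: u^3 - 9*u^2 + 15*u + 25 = (u - 5)*(u^2 - 4*u - 5) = (u - 5)*(u + 1)*(u - 5)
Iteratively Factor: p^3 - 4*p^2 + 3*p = (p - 1)*(p^2 - 3*p) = p*(p - 1)*(p - 3)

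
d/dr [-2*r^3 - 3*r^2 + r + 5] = -6*r^2 - 6*r + 1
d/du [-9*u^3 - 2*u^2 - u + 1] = -27*u^2 - 4*u - 1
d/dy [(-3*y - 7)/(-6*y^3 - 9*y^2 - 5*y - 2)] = (18*y^3 + 27*y^2 + 15*y - (3*y + 7)*(18*y^2 + 18*y + 5) + 6)/(6*y^3 + 9*y^2 + 5*y + 2)^2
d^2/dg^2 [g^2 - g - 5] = 2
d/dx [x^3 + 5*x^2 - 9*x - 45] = 3*x^2 + 10*x - 9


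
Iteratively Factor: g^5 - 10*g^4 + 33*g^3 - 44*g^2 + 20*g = (g - 2)*(g^4 - 8*g^3 + 17*g^2 - 10*g) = (g - 2)*(g - 1)*(g^3 - 7*g^2 + 10*g) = (g - 5)*(g - 2)*(g - 1)*(g^2 - 2*g) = g*(g - 5)*(g - 2)*(g - 1)*(g - 2)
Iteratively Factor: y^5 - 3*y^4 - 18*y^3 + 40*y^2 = (y)*(y^4 - 3*y^3 - 18*y^2 + 40*y) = y*(y - 2)*(y^3 - y^2 - 20*y) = y*(y - 2)*(y + 4)*(y^2 - 5*y) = y*(y - 5)*(y - 2)*(y + 4)*(y)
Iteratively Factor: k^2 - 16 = (k - 4)*(k + 4)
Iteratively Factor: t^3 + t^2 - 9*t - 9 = (t + 1)*(t^2 - 9) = (t + 1)*(t + 3)*(t - 3)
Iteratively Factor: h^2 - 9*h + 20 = (h - 5)*(h - 4)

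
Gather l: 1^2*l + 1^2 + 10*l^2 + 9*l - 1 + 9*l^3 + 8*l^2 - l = 9*l^3 + 18*l^2 + 9*l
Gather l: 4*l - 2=4*l - 2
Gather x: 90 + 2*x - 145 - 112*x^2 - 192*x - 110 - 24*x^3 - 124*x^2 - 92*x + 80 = -24*x^3 - 236*x^2 - 282*x - 85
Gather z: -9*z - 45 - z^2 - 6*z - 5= -z^2 - 15*z - 50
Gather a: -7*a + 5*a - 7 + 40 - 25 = 8 - 2*a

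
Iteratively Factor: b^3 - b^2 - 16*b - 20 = (b + 2)*(b^2 - 3*b - 10) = (b + 2)^2*(b - 5)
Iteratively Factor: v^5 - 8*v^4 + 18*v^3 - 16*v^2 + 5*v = (v - 1)*(v^4 - 7*v^3 + 11*v^2 - 5*v) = (v - 1)^2*(v^3 - 6*v^2 + 5*v) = (v - 1)^3*(v^2 - 5*v) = v*(v - 1)^3*(v - 5)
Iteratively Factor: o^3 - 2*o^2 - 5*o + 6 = (o - 3)*(o^2 + o - 2) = (o - 3)*(o + 2)*(o - 1)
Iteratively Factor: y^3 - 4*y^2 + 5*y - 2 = (y - 1)*(y^2 - 3*y + 2) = (y - 2)*(y - 1)*(y - 1)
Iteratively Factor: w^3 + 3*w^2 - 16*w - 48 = (w + 4)*(w^2 - w - 12) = (w - 4)*(w + 4)*(w + 3)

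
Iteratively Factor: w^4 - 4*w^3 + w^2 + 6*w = (w + 1)*(w^3 - 5*w^2 + 6*w) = (w - 2)*(w + 1)*(w^2 - 3*w) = (w - 3)*(w - 2)*(w + 1)*(w)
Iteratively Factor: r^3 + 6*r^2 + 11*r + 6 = (r + 1)*(r^2 + 5*r + 6) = (r + 1)*(r + 3)*(r + 2)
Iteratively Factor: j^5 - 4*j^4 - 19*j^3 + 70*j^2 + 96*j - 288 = (j - 2)*(j^4 - 2*j^3 - 23*j^2 + 24*j + 144) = (j - 4)*(j - 2)*(j^3 + 2*j^2 - 15*j - 36) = (j - 4)*(j - 2)*(j + 3)*(j^2 - j - 12) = (j - 4)*(j - 2)*(j + 3)^2*(j - 4)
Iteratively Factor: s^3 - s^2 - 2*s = (s + 1)*(s^2 - 2*s) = (s - 2)*(s + 1)*(s)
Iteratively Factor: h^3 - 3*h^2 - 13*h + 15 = (h + 3)*(h^2 - 6*h + 5) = (h - 5)*(h + 3)*(h - 1)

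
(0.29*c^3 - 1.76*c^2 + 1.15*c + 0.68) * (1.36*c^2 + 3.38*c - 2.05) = 0.3944*c^5 - 1.4134*c^4 - 4.9793*c^3 + 8.4198*c^2 - 0.0590999999999995*c - 1.394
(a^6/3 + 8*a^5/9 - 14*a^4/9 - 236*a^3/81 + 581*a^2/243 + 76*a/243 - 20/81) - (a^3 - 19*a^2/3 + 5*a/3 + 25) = a^6/3 + 8*a^5/9 - 14*a^4/9 - 317*a^3/81 + 2120*a^2/243 - 329*a/243 - 2045/81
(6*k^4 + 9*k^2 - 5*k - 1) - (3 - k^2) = 6*k^4 + 10*k^2 - 5*k - 4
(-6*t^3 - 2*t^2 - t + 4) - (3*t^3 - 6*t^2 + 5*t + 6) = -9*t^3 + 4*t^2 - 6*t - 2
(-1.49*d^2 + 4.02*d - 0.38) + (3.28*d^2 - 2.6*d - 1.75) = 1.79*d^2 + 1.42*d - 2.13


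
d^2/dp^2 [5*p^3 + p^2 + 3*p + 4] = 30*p + 2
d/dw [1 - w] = -1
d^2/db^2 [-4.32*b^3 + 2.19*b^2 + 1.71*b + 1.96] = 4.38 - 25.92*b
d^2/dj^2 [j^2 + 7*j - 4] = 2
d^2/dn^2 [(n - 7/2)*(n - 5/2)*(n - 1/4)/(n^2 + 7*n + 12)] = 13*(112*n^3 + 579*n^2 + 21*n - 2267)/(8*(n^6 + 21*n^5 + 183*n^4 + 847*n^3 + 2196*n^2 + 3024*n + 1728))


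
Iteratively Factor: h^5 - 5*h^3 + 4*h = (h - 2)*(h^4 + 2*h^3 - h^2 - 2*h) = (h - 2)*(h - 1)*(h^3 + 3*h^2 + 2*h) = (h - 2)*(h - 1)*(h + 1)*(h^2 + 2*h) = h*(h - 2)*(h - 1)*(h + 1)*(h + 2)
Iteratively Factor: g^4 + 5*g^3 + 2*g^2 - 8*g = (g + 4)*(g^3 + g^2 - 2*g) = (g - 1)*(g + 4)*(g^2 + 2*g) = g*(g - 1)*(g + 4)*(g + 2)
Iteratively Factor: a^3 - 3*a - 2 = (a + 1)*(a^2 - a - 2) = (a + 1)^2*(a - 2)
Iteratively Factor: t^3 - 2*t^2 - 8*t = (t + 2)*(t^2 - 4*t) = t*(t + 2)*(t - 4)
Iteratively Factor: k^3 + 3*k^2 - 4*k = (k)*(k^2 + 3*k - 4) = k*(k - 1)*(k + 4)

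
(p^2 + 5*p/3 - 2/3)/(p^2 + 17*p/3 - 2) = (p + 2)/(p + 6)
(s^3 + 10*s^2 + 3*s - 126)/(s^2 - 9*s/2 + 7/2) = 2*(s^3 + 10*s^2 + 3*s - 126)/(2*s^2 - 9*s + 7)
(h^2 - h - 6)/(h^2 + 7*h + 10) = (h - 3)/(h + 5)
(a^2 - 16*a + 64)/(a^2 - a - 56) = (a - 8)/(a + 7)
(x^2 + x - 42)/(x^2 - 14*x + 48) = (x + 7)/(x - 8)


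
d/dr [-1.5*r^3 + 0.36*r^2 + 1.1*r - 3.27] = -4.5*r^2 + 0.72*r + 1.1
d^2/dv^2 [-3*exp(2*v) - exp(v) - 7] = (-12*exp(v) - 1)*exp(v)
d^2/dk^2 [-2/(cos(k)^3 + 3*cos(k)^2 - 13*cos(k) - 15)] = 2*((49*cos(k) - 24*cos(2*k) - 9*cos(3*k))*(cos(k)^3 + 3*cos(k)^2 - 13*cos(k) - 15)/4 - 2*(3*cos(k)^2 + 6*cos(k) - 13)^2*sin(k)^2)/(cos(k)^3 + 3*cos(k)^2 - 13*cos(k) - 15)^3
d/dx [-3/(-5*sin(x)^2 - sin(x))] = -(30/tan(x) + 3*cos(x)/sin(x)^2)/(5*sin(x) + 1)^2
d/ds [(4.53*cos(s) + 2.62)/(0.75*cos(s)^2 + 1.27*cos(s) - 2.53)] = (3.3975*cos(s)^2 + 3.93*cos(s) + 14.7883)*sin(s)/(0.5625*cos(s)^4 + 1.905*cos(s)^3 - 2.1821*cos(s)^2 - 6.4262*cos(s) + 6.4009)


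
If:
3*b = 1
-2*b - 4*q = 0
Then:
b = 1/3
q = -1/6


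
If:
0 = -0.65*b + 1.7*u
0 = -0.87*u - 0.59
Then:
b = -1.77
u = -0.68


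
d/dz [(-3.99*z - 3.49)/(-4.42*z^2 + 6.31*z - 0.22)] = (-17.6358*z^2 - 30.8516*z + 22.8997)/(19.5364*z^4 - 55.7804*z^3 + 41.7609*z^2 - 2.7764*z + 0.0484)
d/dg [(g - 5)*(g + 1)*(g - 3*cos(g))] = (g - 5)*(g + 1)*(3*sin(g) + 1) + (g - 5)*(g - 3*cos(g)) + (g + 1)*(g - 3*cos(g))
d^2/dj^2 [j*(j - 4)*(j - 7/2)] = 6*j - 15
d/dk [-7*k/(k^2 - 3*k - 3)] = 7*(k^2 + 3)/(k^4 - 6*k^3 + 3*k^2 + 18*k + 9)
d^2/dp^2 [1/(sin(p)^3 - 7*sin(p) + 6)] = (-9*sin(p)^6 + 26*sin(p)^4 + 54*sin(p)^3 - 91*sin(p)^2 - 78*sin(p) + 98)/(sin(p)^3 - 7*sin(p) + 6)^3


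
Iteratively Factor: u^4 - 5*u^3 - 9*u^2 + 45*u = (u)*(u^3 - 5*u^2 - 9*u + 45) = u*(u - 3)*(u^2 - 2*u - 15) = u*(u - 3)*(u + 3)*(u - 5)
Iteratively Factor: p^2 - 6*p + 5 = (p - 5)*(p - 1)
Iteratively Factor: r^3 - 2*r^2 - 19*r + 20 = (r - 1)*(r^2 - r - 20) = (r - 1)*(r + 4)*(r - 5)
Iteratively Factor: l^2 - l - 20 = (l + 4)*(l - 5)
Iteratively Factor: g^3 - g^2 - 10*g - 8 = (g + 1)*(g^2 - 2*g - 8) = (g - 4)*(g + 1)*(g + 2)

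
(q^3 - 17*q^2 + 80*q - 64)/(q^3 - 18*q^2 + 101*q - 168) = (q^2 - 9*q + 8)/(q^2 - 10*q + 21)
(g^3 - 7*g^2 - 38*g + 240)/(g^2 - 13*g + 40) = g + 6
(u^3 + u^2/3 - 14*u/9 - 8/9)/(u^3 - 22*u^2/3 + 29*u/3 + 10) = (3*u^2 - u - 4)/(3*(u^2 - 8*u + 15))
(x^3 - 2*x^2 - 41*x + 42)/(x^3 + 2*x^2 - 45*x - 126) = (x - 1)/(x + 3)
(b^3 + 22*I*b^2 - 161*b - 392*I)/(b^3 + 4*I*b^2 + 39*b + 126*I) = (b^2 + 15*I*b - 56)/(b^2 - 3*I*b + 18)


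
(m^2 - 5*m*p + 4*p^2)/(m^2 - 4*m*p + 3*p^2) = (-m + 4*p)/(-m + 3*p)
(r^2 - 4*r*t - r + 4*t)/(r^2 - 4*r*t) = (r - 1)/r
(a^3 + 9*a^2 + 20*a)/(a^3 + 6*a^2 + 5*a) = (a + 4)/(a + 1)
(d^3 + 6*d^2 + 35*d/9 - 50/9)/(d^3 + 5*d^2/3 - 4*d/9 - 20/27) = 3*(d + 5)/(3*d + 2)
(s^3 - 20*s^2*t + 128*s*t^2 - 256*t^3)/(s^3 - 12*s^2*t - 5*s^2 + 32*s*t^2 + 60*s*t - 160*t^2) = (s - 8*t)/(s - 5)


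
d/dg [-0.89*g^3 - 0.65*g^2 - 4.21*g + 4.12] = -2.67*g^2 - 1.3*g - 4.21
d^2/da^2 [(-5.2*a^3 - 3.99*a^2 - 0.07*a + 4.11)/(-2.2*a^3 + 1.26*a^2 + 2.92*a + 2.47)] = (67.4520000000001*a^6 + 202.4616*a^5 + 252.99912*a^4 + 513.899248*a^3 + 274.350996*a^2 - 35.690556*a + 3.17072200000001)/(10.648*a^9 - 18.2952*a^8 - 31.92024*a^7 + 10.700664*a^6 + 83.447904*a^5 + 51.209772*a^4 - 39.156892*a^3 - 86.242026*a^2 - 53.443884*a - 15.069223)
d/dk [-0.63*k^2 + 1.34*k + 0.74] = 1.34 - 1.26*k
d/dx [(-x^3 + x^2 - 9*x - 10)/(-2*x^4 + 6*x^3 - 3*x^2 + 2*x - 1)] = (-2*x^6 + 4*x^5 - 57*x^4 + 24*x^3 + 158*x^2 - 62*x + 29)/(4*x^8 - 24*x^7 + 48*x^6 - 44*x^5 + 37*x^4 - 24*x^3 + 10*x^2 - 4*x + 1)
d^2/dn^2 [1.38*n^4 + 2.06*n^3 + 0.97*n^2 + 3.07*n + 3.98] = 16.56*n^2 + 12.36*n + 1.94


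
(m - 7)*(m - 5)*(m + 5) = m^3 - 7*m^2 - 25*m + 175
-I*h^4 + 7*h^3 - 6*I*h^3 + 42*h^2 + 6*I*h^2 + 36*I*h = h*(h + 6)*(h + 6*I)*(-I*h + 1)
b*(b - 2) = b^2 - 2*b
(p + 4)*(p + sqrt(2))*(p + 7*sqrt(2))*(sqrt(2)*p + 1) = sqrt(2)*p^4 + 4*sqrt(2)*p^3 + 17*p^3 + 22*sqrt(2)*p^2 + 68*p^2 + 14*p + 88*sqrt(2)*p + 56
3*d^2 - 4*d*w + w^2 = (-3*d + w)*(-d + w)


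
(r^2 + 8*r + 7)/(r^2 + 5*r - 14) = (r + 1)/(r - 2)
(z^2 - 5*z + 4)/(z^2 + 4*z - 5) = (z - 4)/(z + 5)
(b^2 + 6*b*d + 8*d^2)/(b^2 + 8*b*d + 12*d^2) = (b + 4*d)/(b + 6*d)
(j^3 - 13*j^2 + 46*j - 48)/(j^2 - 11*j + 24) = j - 2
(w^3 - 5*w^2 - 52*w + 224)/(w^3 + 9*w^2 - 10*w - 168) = (w - 8)/(w + 6)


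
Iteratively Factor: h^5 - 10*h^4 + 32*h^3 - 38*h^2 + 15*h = (h - 1)*(h^4 - 9*h^3 + 23*h^2 - 15*h) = (h - 3)*(h - 1)*(h^3 - 6*h^2 + 5*h) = (h - 3)*(h - 1)^2*(h^2 - 5*h) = (h - 5)*(h - 3)*(h - 1)^2*(h)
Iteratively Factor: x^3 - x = (x)*(x^2 - 1) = x*(x - 1)*(x + 1)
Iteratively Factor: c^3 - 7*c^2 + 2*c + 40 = (c - 5)*(c^2 - 2*c - 8) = (c - 5)*(c - 4)*(c + 2)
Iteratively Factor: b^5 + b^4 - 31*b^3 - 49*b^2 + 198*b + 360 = (b + 2)*(b^4 - b^3 - 29*b^2 + 9*b + 180) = (b + 2)*(b + 3)*(b^3 - 4*b^2 - 17*b + 60) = (b + 2)*(b + 3)*(b + 4)*(b^2 - 8*b + 15) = (b - 3)*(b + 2)*(b + 3)*(b + 4)*(b - 5)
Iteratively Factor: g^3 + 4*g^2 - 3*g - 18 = (g - 2)*(g^2 + 6*g + 9) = (g - 2)*(g + 3)*(g + 3)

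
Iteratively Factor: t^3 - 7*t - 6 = (t - 3)*(t^2 + 3*t + 2) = (t - 3)*(t + 2)*(t + 1)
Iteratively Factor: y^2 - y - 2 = (y + 1)*(y - 2)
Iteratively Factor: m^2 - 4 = (m - 2)*(m + 2)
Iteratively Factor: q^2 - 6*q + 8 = (q - 2)*(q - 4)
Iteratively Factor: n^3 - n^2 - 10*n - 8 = (n + 1)*(n^2 - 2*n - 8) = (n - 4)*(n + 1)*(n + 2)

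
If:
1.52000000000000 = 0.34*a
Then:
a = 4.47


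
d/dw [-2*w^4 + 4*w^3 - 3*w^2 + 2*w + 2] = -8*w^3 + 12*w^2 - 6*w + 2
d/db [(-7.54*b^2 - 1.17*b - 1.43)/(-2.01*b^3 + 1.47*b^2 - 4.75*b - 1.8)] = (-15.1554*b^4 - 4.7034*b^3 + 28.912*b^2 + 31.3482*b - 4.6865)/(4.0401*b^6 - 5.9094*b^5 + 21.2559*b^4 - 6.729*b^3 + 17.2705*b^2 + 17.1*b + 3.24)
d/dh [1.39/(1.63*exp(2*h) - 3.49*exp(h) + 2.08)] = (4.8511 - 4.5314*exp(h))*exp(h)/(1.63*exp(2*h) - 3.49*exp(h) + 2.08)^2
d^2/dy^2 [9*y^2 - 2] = 18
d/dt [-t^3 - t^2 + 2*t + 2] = -3*t^2 - 2*t + 2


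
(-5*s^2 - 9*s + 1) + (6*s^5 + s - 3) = 6*s^5 - 5*s^2 - 8*s - 2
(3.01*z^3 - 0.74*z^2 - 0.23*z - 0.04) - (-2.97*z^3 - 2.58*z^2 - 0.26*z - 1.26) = 5.98*z^3 + 1.84*z^2 + 0.03*z + 1.22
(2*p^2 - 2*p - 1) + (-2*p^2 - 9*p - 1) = -11*p - 2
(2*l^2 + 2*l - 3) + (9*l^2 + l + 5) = 11*l^2 + 3*l + 2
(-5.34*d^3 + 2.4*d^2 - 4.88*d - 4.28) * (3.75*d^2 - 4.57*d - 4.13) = -20.025*d^5 + 33.4038*d^4 - 7.2138*d^3 - 3.6604*d^2 + 39.714*d + 17.6764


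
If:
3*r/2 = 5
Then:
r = 10/3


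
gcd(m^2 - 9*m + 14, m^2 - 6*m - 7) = m - 7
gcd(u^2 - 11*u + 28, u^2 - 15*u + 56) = u - 7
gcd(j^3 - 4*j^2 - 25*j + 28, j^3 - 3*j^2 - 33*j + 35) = j^2 - 8*j + 7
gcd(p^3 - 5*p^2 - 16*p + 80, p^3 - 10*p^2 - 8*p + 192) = p + 4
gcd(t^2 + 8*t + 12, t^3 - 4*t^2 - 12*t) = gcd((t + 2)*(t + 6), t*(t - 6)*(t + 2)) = t + 2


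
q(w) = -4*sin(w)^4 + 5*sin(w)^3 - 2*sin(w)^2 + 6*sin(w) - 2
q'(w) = -16*sin(w)^3*cos(w) + 15*sin(w)^2*cos(w) - 4*sin(w)*cos(w) + 6*cos(w)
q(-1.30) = -17.56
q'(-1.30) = 10.19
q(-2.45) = -8.60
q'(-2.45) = -14.48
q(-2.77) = -4.75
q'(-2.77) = -9.50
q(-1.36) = -18.11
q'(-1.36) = 8.21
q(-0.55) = -6.70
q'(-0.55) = 12.34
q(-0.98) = -13.13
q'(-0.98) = 16.06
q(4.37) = -16.75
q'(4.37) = -12.24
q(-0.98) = -13.13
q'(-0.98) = 16.06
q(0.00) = -2.00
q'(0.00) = 6.00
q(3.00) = -1.18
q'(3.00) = -5.63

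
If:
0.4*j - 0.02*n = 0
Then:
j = 0.05*n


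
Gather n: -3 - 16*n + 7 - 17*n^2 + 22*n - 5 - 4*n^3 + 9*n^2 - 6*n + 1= -4*n^3 - 8*n^2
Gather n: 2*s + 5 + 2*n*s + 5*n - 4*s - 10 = n*(2*s + 5) - 2*s - 5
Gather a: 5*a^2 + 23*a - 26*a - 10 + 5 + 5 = 5*a^2 - 3*a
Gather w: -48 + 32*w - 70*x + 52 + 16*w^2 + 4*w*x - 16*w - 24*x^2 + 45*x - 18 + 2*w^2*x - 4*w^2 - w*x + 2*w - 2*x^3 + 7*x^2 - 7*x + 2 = w^2*(2*x + 12) + w*(3*x + 18) - 2*x^3 - 17*x^2 - 32*x - 12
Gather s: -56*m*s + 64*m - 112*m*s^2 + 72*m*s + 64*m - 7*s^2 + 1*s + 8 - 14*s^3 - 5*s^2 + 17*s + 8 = 128*m - 14*s^3 + s^2*(-112*m - 12) + s*(16*m + 18) + 16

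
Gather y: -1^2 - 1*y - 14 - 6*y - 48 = -7*y - 63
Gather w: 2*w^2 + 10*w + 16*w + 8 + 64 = 2*w^2 + 26*w + 72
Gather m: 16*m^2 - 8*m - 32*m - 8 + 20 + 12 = 16*m^2 - 40*m + 24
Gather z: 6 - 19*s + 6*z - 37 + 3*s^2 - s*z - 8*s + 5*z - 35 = 3*s^2 - 27*s + z*(11 - s) - 66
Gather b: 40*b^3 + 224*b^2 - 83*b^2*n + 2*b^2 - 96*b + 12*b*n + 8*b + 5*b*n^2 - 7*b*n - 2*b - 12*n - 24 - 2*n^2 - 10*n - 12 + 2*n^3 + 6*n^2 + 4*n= 40*b^3 + b^2*(226 - 83*n) + b*(5*n^2 + 5*n - 90) + 2*n^3 + 4*n^2 - 18*n - 36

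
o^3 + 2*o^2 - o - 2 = (o - 1)*(o + 1)*(o + 2)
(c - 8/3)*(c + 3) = c^2 + c/3 - 8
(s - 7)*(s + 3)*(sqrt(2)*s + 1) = sqrt(2)*s^3 - 4*sqrt(2)*s^2 + s^2 - 21*sqrt(2)*s - 4*s - 21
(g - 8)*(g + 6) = g^2 - 2*g - 48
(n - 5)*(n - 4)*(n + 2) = n^3 - 7*n^2 + 2*n + 40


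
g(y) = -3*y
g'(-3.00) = -3.00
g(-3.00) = 9.00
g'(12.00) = -3.00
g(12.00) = -36.00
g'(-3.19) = -3.00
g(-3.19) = 9.57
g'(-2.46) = -3.00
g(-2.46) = 7.38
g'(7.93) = -3.00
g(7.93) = -23.79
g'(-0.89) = -3.00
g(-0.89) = 2.67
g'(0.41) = -3.00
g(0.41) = -1.23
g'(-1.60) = -3.00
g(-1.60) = 4.80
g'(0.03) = -3.00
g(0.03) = -0.09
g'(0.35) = -3.00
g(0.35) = -1.05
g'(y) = -3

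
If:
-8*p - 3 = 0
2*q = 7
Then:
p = -3/8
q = 7/2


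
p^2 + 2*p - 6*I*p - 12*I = (p + 2)*(p - 6*I)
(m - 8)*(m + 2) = m^2 - 6*m - 16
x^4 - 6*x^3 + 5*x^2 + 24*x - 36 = (x - 3)^2*(x - 2)*(x + 2)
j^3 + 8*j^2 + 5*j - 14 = (j - 1)*(j + 2)*(j + 7)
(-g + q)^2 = g^2 - 2*g*q + q^2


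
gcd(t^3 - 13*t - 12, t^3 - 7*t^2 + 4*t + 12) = t + 1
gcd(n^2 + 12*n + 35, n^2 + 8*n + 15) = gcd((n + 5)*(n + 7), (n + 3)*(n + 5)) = n + 5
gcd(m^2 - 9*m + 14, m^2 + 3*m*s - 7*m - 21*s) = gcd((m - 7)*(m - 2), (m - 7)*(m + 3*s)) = m - 7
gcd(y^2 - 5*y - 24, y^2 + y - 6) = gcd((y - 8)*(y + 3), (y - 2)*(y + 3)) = y + 3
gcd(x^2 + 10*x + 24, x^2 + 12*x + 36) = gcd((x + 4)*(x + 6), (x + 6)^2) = x + 6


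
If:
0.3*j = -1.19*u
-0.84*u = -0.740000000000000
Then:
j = -3.49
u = 0.88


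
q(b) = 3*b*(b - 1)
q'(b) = 6*b - 3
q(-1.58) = 12.23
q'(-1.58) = -12.48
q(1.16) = 0.56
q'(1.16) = 3.96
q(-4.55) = 75.76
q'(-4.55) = -30.30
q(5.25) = 66.94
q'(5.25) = 28.50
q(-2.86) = 33.12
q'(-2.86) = -20.16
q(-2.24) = 21.77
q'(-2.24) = -16.44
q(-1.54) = 11.73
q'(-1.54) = -12.24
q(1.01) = 0.03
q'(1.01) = 3.06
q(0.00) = 0.00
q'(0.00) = -3.00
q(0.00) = 0.00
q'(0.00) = -3.00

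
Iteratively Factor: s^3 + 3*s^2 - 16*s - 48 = (s + 4)*(s^2 - s - 12) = (s + 3)*(s + 4)*(s - 4)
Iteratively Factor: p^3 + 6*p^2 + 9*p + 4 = (p + 4)*(p^2 + 2*p + 1) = (p + 1)*(p + 4)*(p + 1)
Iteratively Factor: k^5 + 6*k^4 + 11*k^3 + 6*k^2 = (k + 1)*(k^4 + 5*k^3 + 6*k^2) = k*(k + 1)*(k^3 + 5*k^2 + 6*k) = k^2*(k + 1)*(k^2 + 5*k + 6) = k^2*(k + 1)*(k + 2)*(k + 3)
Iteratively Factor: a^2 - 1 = (a + 1)*(a - 1)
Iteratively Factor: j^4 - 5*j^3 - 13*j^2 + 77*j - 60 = (j - 3)*(j^3 - 2*j^2 - 19*j + 20) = (j - 5)*(j - 3)*(j^2 + 3*j - 4) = (j - 5)*(j - 3)*(j - 1)*(j + 4)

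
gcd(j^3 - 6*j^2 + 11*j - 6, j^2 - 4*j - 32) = 1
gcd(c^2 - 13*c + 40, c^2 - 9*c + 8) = c - 8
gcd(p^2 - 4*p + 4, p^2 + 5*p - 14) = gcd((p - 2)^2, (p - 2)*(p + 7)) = p - 2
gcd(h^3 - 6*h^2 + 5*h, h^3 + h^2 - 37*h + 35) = h^2 - 6*h + 5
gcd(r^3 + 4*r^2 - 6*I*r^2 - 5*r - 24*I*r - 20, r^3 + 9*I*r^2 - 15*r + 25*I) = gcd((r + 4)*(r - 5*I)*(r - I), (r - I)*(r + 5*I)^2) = r - I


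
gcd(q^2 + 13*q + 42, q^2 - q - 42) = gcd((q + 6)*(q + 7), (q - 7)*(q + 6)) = q + 6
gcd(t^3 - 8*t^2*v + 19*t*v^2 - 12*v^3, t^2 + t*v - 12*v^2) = t - 3*v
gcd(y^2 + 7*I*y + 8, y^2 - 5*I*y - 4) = y - I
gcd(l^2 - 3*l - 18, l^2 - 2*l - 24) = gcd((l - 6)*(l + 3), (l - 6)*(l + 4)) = l - 6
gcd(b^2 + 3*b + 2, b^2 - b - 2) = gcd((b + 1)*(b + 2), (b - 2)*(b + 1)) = b + 1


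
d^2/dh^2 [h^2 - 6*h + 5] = 2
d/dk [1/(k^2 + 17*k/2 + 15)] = 2*(-4*k - 17)/(2*k^2 + 17*k + 30)^2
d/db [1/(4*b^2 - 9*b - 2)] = (9 - 8*b)/(-4*b^2 + 9*b + 2)^2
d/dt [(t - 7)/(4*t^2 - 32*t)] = (-t^2 + 14*t - 56)/(4*t^2*(t^2 - 16*t + 64))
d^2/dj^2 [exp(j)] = exp(j)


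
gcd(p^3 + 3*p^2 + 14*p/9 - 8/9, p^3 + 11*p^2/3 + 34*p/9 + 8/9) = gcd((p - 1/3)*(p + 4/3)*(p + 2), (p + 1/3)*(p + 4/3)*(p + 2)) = p^2 + 10*p/3 + 8/3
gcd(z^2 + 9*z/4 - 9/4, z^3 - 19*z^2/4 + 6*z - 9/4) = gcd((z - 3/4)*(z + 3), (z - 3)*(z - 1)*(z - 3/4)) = z - 3/4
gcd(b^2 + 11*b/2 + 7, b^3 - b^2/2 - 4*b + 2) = b + 2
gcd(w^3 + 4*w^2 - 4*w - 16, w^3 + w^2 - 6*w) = w - 2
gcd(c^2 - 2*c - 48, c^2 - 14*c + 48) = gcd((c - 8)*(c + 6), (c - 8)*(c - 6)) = c - 8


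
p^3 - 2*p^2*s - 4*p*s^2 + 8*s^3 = (p - 2*s)^2*(p + 2*s)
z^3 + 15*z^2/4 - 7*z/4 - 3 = (z - 1)*(z + 3/4)*(z + 4)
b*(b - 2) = b^2 - 2*b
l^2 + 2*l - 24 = (l - 4)*(l + 6)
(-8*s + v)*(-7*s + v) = 56*s^2 - 15*s*v + v^2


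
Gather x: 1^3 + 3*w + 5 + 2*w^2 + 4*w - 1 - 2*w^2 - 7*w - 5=0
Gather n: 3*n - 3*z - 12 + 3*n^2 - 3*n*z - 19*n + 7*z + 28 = 3*n^2 + n*(-3*z - 16) + 4*z + 16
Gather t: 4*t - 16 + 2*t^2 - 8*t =2*t^2 - 4*t - 16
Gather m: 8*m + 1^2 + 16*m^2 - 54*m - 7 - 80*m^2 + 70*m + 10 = -64*m^2 + 24*m + 4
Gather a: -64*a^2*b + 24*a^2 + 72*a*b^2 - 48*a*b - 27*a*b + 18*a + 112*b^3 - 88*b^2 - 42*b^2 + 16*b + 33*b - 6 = a^2*(24 - 64*b) + a*(72*b^2 - 75*b + 18) + 112*b^3 - 130*b^2 + 49*b - 6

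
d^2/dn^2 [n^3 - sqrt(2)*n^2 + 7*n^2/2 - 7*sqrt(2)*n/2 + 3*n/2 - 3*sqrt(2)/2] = 6*n - 2*sqrt(2) + 7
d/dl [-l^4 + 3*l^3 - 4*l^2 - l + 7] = -4*l^3 + 9*l^2 - 8*l - 1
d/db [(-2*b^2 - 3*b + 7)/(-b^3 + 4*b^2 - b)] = (-2*b^4 - 6*b^3 + 35*b^2 - 56*b + 7)/(b^2*(b^4 - 8*b^3 + 18*b^2 - 8*b + 1))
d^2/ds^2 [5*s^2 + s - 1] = 10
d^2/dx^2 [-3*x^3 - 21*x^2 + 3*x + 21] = -18*x - 42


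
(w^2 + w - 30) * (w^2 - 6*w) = w^4 - 5*w^3 - 36*w^2 + 180*w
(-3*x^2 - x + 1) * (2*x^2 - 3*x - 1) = -6*x^4 + 7*x^3 + 8*x^2 - 2*x - 1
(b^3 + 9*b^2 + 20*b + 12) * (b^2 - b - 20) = b^5 + 8*b^4 - 9*b^3 - 188*b^2 - 412*b - 240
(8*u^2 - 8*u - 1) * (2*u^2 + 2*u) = 16*u^4 - 18*u^2 - 2*u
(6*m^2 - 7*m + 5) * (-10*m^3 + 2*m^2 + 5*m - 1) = -60*m^5 + 82*m^4 - 34*m^3 - 31*m^2 + 32*m - 5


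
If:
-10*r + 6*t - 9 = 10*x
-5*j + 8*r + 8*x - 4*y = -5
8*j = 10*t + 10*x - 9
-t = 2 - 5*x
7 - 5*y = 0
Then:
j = -29/9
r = -269/135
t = -187/108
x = 29/540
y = 7/5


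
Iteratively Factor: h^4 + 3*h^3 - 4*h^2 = (h)*(h^3 + 3*h^2 - 4*h) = h*(h - 1)*(h^2 + 4*h) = h^2*(h - 1)*(h + 4)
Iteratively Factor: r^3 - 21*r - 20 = (r + 4)*(r^2 - 4*r - 5) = (r + 1)*(r + 4)*(r - 5)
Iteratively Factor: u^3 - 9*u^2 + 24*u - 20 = (u - 2)*(u^2 - 7*u + 10) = (u - 2)^2*(u - 5)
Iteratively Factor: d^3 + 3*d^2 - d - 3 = (d + 1)*(d^2 + 2*d - 3) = (d + 1)*(d + 3)*(d - 1)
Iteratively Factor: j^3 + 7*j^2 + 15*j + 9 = (j + 3)*(j^2 + 4*j + 3) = (j + 3)^2*(j + 1)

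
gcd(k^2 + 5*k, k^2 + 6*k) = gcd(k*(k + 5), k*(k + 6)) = k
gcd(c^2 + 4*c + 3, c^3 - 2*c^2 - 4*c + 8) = 1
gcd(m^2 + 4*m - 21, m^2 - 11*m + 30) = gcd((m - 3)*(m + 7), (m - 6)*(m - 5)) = 1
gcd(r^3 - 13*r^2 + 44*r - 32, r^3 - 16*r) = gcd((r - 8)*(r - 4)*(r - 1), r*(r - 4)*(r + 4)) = r - 4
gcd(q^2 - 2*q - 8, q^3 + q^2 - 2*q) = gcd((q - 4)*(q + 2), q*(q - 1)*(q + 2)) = q + 2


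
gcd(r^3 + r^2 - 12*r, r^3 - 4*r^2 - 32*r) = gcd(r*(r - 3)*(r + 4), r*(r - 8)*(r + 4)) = r^2 + 4*r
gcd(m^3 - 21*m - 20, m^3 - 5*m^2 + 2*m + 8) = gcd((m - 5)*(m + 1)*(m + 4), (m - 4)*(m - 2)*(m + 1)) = m + 1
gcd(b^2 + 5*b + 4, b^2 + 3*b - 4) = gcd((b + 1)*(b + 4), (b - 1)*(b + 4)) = b + 4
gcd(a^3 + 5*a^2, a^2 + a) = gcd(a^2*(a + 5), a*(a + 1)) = a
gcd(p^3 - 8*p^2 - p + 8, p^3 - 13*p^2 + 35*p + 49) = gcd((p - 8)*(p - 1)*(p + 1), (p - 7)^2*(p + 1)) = p + 1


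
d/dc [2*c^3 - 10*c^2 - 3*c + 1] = 6*c^2 - 20*c - 3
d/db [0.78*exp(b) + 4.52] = 0.78*exp(b)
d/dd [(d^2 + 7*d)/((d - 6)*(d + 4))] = 3*(-3*d^2 - 16*d - 56)/(d^4 - 4*d^3 - 44*d^2 + 96*d + 576)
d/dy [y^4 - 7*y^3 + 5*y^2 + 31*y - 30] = 4*y^3 - 21*y^2 + 10*y + 31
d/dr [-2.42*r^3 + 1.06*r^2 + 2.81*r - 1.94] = -7.26*r^2 + 2.12*r + 2.81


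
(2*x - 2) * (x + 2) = 2*x^2 + 2*x - 4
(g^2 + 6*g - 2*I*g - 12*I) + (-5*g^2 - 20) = -4*g^2 + 6*g - 2*I*g - 20 - 12*I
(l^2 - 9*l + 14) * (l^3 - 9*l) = l^5 - 9*l^4 + 5*l^3 + 81*l^2 - 126*l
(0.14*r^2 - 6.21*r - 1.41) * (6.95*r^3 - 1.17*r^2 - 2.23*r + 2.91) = 0.973*r^5 - 43.3233*r^4 - 2.846*r^3 + 15.9054*r^2 - 14.9268*r - 4.1031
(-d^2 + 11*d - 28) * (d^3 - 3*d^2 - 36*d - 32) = -d^5 + 14*d^4 - 25*d^3 - 280*d^2 + 656*d + 896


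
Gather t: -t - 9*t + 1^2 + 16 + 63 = 80 - 10*t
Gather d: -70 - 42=-112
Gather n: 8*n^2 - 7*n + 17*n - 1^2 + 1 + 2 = 8*n^2 + 10*n + 2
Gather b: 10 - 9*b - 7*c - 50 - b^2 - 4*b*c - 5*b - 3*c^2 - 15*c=-b^2 + b*(-4*c - 14) - 3*c^2 - 22*c - 40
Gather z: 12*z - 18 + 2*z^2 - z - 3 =2*z^2 + 11*z - 21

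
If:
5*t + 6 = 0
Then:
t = -6/5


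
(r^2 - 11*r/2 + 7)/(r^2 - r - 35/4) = 2*(r - 2)/(2*r + 5)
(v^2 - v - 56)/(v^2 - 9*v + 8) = (v + 7)/(v - 1)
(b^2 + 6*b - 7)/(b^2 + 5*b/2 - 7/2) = 2*(b + 7)/(2*b + 7)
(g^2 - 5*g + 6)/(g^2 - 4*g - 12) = (-g^2 + 5*g - 6)/(-g^2 + 4*g + 12)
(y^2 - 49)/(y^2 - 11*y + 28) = (y + 7)/(y - 4)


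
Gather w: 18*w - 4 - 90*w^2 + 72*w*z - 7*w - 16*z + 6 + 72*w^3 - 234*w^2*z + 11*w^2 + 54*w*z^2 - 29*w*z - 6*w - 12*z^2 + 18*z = 72*w^3 + w^2*(-234*z - 79) + w*(54*z^2 + 43*z + 5) - 12*z^2 + 2*z + 2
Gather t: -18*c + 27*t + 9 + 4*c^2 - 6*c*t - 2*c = 4*c^2 - 20*c + t*(27 - 6*c) + 9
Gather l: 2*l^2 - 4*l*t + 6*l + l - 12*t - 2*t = 2*l^2 + l*(7 - 4*t) - 14*t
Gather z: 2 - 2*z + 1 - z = 3 - 3*z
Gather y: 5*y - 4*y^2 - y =-4*y^2 + 4*y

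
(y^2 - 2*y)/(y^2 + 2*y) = (y - 2)/(y + 2)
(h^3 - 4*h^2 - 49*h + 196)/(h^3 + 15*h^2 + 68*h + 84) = (h^2 - 11*h + 28)/(h^2 + 8*h + 12)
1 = 1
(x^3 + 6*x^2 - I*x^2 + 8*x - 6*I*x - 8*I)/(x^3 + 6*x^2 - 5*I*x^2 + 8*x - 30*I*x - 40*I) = (x - I)/(x - 5*I)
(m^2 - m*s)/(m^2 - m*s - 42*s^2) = m*(-m + s)/(-m^2 + m*s + 42*s^2)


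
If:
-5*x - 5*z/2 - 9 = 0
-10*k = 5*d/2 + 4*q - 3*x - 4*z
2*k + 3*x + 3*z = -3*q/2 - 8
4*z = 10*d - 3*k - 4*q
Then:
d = -13*z/35 - 22/25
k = 78*z/49 + 4/5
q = -153*z/49 - 14/5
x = -z/2 - 9/5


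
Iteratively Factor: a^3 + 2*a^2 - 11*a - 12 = (a + 4)*(a^2 - 2*a - 3) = (a - 3)*(a + 4)*(a + 1)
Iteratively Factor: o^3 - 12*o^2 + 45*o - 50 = (o - 5)*(o^2 - 7*o + 10) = (o - 5)*(o - 2)*(o - 5)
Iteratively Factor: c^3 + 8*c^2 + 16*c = (c)*(c^2 + 8*c + 16) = c*(c + 4)*(c + 4)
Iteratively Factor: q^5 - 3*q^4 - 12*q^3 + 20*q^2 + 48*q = (q + 2)*(q^4 - 5*q^3 - 2*q^2 + 24*q) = (q + 2)^2*(q^3 - 7*q^2 + 12*q) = (q - 4)*(q + 2)^2*(q^2 - 3*q) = q*(q - 4)*(q + 2)^2*(q - 3)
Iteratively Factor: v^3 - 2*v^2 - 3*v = (v)*(v^2 - 2*v - 3) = v*(v - 3)*(v + 1)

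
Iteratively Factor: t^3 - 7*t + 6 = (t - 2)*(t^2 + 2*t - 3) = (t - 2)*(t + 3)*(t - 1)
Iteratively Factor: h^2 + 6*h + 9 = (h + 3)*(h + 3)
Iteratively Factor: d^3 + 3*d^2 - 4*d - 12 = (d - 2)*(d^2 + 5*d + 6) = (d - 2)*(d + 3)*(d + 2)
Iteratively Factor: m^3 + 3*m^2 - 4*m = (m - 1)*(m^2 + 4*m) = m*(m - 1)*(m + 4)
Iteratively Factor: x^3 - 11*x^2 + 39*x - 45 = (x - 3)*(x^2 - 8*x + 15) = (x - 3)^2*(x - 5)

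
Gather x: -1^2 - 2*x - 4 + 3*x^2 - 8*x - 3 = 3*x^2 - 10*x - 8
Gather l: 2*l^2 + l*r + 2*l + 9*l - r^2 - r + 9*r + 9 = 2*l^2 + l*(r + 11) - r^2 + 8*r + 9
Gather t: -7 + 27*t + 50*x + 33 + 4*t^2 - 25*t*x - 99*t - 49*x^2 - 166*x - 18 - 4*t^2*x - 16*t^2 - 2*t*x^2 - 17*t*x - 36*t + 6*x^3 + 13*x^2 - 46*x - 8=t^2*(-4*x - 12) + t*(-2*x^2 - 42*x - 108) + 6*x^3 - 36*x^2 - 162*x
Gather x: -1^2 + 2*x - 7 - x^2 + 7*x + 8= -x^2 + 9*x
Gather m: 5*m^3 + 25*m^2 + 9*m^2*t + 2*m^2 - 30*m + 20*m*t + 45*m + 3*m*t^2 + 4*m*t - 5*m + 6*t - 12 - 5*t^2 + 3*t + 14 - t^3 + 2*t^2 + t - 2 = 5*m^3 + m^2*(9*t + 27) + m*(3*t^2 + 24*t + 10) - t^3 - 3*t^2 + 10*t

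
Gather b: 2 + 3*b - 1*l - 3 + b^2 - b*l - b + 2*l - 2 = b^2 + b*(2 - l) + l - 3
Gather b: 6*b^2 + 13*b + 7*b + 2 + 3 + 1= 6*b^2 + 20*b + 6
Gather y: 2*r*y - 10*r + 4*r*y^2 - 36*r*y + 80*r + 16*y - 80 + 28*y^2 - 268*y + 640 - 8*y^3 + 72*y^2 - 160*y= 70*r - 8*y^3 + y^2*(4*r + 100) + y*(-34*r - 412) + 560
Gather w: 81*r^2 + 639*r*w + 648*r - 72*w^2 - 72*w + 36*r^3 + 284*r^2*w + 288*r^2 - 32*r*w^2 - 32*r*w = 36*r^3 + 369*r^2 + 648*r + w^2*(-32*r - 72) + w*(284*r^2 + 607*r - 72)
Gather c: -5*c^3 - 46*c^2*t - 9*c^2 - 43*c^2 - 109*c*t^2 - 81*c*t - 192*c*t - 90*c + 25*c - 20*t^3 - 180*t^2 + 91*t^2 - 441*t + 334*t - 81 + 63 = -5*c^3 + c^2*(-46*t - 52) + c*(-109*t^2 - 273*t - 65) - 20*t^3 - 89*t^2 - 107*t - 18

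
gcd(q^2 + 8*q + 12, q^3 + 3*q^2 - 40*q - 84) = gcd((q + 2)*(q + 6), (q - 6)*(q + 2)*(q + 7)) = q + 2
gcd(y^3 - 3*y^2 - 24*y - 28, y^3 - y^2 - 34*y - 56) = y^2 - 5*y - 14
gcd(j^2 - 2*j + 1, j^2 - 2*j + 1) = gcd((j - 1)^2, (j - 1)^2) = j^2 - 2*j + 1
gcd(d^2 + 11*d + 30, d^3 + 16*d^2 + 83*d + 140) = d + 5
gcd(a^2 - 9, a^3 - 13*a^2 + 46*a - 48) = a - 3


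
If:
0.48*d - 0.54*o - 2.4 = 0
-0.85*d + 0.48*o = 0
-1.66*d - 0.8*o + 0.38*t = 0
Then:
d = -5.04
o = -8.92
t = -40.80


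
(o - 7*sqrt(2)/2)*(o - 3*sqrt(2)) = o^2 - 13*sqrt(2)*o/2 + 21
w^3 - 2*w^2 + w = w*(w - 1)^2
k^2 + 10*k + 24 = (k + 4)*(k + 6)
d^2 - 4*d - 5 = (d - 5)*(d + 1)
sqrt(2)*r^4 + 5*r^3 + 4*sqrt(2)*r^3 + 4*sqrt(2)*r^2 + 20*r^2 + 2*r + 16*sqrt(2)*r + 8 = (r + 4)*(r + sqrt(2))^2*(sqrt(2)*r + 1)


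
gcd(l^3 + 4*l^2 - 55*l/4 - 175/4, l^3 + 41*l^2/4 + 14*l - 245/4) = l + 5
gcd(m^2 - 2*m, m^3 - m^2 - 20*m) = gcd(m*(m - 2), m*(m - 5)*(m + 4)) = m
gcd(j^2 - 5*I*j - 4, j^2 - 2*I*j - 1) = j - I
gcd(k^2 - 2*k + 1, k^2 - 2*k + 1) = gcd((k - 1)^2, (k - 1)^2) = k^2 - 2*k + 1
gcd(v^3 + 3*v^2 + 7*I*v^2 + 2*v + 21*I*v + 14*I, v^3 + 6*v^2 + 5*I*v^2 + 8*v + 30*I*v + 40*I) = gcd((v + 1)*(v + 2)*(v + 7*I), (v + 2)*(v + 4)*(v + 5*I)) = v + 2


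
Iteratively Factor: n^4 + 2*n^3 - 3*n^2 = (n)*(n^3 + 2*n^2 - 3*n) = n*(n + 3)*(n^2 - n) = n*(n - 1)*(n + 3)*(n)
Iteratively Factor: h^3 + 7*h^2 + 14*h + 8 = (h + 4)*(h^2 + 3*h + 2) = (h + 1)*(h + 4)*(h + 2)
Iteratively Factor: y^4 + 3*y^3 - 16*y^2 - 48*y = (y)*(y^3 + 3*y^2 - 16*y - 48) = y*(y + 3)*(y^2 - 16) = y*(y + 3)*(y + 4)*(y - 4)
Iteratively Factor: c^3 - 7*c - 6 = (c - 3)*(c^2 + 3*c + 2) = (c - 3)*(c + 2)*(c + 1)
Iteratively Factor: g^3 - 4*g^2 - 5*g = (g - 5)*(g^2 + g) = g*(g - 5)*(g + 1)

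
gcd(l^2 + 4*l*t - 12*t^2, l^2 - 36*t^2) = l + 6*t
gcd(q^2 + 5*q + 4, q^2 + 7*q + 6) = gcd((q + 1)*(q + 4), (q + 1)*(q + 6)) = q + 1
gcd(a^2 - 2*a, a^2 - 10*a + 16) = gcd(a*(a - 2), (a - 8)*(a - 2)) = a - 2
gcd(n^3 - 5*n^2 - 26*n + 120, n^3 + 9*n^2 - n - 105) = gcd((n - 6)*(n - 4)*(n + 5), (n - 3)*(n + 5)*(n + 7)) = n + 5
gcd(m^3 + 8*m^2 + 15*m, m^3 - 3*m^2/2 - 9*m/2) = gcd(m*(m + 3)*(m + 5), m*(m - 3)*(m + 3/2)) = m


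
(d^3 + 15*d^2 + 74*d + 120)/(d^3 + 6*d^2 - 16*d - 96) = (d + 5)/(d - 4)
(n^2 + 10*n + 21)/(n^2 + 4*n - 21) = (n + 3)/(n - 3)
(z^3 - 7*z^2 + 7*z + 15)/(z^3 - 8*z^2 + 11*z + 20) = (z - 3)/(z - 4)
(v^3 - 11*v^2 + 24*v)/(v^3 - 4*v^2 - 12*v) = (-v^2 + 11*v - 24)/(-v^2 + 4*v + 12)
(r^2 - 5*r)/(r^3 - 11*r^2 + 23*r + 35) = r/(r^2 - 6*r - 7)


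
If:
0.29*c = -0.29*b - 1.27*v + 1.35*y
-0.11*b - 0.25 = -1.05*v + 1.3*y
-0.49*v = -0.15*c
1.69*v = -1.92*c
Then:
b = -0.64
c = 0.00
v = 0.00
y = -0.14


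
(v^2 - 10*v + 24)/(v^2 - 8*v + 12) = (v - 4)/(v - 2)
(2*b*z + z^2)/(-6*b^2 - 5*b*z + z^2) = z*(2*b + z)/(-6*b^2 - 5*b*z + z^2)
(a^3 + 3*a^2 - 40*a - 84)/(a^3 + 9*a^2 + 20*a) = (a^3 + 3*a^2 - 40*a - 84)/(a*(a^2 + 9*a + 20))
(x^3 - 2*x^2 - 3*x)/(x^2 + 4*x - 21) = x*(x + 1)/(x + 7)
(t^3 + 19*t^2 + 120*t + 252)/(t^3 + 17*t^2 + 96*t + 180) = (t + 7)/(t + 5)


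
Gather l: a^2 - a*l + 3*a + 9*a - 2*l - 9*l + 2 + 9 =a^2 + 12*a + l*(-a - 11) + 11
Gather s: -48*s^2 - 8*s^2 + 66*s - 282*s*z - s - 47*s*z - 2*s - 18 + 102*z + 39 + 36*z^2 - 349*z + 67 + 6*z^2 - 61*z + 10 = -56*s^2 + s*(63 - 329*z) + 42*z^2 - 308*z + 98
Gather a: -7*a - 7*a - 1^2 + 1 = -14*a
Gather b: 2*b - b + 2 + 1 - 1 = b + 2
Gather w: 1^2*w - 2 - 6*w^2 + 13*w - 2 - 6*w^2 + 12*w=-12*w^2 + 26*w - 4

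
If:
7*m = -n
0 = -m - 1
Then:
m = -1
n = 7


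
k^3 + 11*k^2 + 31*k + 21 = (k + 1)*(k + 3)*(k + 7)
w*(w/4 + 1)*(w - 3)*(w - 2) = w^4/4 - w^3/4 - 7*w^2/2 + 6*w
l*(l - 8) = l^2 - 8*l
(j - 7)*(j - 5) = j^2 - 12*j + 35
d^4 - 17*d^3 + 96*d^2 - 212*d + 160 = (d - 8)*(d - 5)*(d - 2)^2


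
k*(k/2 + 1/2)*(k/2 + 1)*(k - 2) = k^4/4 + k^3/4 - k^2 - k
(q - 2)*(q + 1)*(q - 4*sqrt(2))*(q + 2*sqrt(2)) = q^4 - 2*sqrt(2)*q^3 - q^3 - 18*q^2 + 2*sqrt(2)*q^2 + 4*sqrt(2)*q + 16*q + 32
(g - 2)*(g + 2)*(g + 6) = g^3 + 6*g^2 - 4*g - 24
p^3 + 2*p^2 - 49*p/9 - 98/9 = (p - 7/3)*(p + 2)*(p + 7/3)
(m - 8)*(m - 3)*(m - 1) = m^3 - 12*m^2 + 35*m - 24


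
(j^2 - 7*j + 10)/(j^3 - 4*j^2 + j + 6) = (j - 5)/(j^2 - 2*j - 3)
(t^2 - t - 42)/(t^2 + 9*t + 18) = (t - 7)/(t + 3)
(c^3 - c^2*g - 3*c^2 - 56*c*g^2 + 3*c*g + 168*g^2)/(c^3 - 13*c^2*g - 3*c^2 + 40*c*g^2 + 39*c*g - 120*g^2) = (c + 7*g)/(c - 5*g)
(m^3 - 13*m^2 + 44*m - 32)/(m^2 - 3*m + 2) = (m^2 - 12*m + 32)/(m - 2)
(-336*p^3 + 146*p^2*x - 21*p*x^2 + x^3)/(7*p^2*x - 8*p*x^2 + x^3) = (48*p^2 - 14*p*x + x^2)/(x*(-p + x))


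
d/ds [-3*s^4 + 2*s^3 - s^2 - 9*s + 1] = -12*s^3 + 6*s^2 - 2*s - 9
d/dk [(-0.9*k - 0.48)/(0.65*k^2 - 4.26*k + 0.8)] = (0.585*k^2 + 0.624*k - 2.7648)/(0.4225*k^4 - 5.538*k^3 + 19.1876*k^2 - 6.816*k + 0.64)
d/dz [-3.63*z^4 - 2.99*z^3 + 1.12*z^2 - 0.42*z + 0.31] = -14.52*z^3 - 8.97*z^2 + 2.24*z - 0.42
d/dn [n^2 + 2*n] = 2*n + 2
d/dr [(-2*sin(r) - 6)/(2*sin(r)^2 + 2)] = (6*sin(r) - cos(r)^2)*cos(r)/(sin(r)^2 + 1)^2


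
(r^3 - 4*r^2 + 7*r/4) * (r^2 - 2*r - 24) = r^5 - 6*r^4 - 57*r^3/4 + 185*r^2/2 - 42*r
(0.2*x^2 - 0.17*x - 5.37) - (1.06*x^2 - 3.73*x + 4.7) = -0.86*x^2 + 3.56*x - 10.07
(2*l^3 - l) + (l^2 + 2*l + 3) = 2*l^3 + l^2 + l + 3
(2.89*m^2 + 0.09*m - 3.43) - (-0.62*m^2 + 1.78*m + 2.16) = 3.51*m^2 - 1.69*m - 5.59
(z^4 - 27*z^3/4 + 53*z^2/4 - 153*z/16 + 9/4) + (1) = z^4 - 27*z^3/4 + 53*z^2/4 - 153*z/16 + 13/4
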